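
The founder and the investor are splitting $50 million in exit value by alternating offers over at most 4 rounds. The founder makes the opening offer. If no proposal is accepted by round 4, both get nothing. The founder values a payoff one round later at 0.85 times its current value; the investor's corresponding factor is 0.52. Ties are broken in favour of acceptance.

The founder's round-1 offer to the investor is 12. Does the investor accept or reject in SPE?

Work out the investor's continuation value if the offer is rejected.
Round 4 (the investor proposes): rejection yields 0 for the founder; the investor offers 0 and keeps 50.
Round 3 (the founder proposes): the investor can get 50 next round, worth 0.52 × 50 = 26 now. The founder offers 26 and keeps 50 − 26 = 24.
Round 2 (the investor proposes): the founder can get 24 next round, worth 0.85 × 24 = 20.4 now; the investor offers that and keeps 29.6.
So by rejecting in round 1, the investor gets 29.6 next round, worth 0.52 × 29.6 = 15.392 now.
Offer 12 < 15.392, so the investor rejects.

Reject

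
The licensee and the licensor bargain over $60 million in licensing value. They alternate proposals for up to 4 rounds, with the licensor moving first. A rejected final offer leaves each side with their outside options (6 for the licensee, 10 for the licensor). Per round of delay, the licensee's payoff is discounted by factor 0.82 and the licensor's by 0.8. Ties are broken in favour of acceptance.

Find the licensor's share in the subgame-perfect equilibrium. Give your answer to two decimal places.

23.26

Round 4 (the licensee proposes): the licensor gets 10 if talks fail, so the licensee offers 10 and keeps 50.
Round 3 (the licensor proposes): the licensee can get 50 next round, worth 0.82 × 50 = 41 now; the licensor offers that and keeps 19.
Round 2 (the licensee proposes): the licensor can get 19 next round, worth 0.8 × 19 = 15.2 now; the licensee offers that and keeps 44.8.
Round 1 (the licensor proposes): the licensee can get 44.8 next round, worth 0.82 × 44.8 = 36.736 now. The licensor offers 36.736 and keeps 60 − 36.736 = 23.264.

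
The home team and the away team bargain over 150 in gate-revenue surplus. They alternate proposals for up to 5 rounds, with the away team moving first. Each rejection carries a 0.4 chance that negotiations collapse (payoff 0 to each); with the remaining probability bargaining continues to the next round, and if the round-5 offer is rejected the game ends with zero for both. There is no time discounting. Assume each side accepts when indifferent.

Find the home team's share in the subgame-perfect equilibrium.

Round 5 (the away team proposes): rejection yields 0 for the home team; the away team offers 0 and keeps 150.
Round 4 (the home team proposes): rejecting gives the away team an expected 0.6 × 150 = 90, so the home team offers 90, keeping 60.
Round 3 (the away team proposes): rejecting gives the home team an expected 0.6 × 60 = 36; the away team offers that and keeps 114.
Round 2 (the home team proposes): rejecting gives the away team an expected 0.6 × 114 = 68.4. The home team offers 68.4 and keeps 150 − 68.4 = 81.6.
Round 1 (the away team proposes): rejecting gives the home team an expected 0.6 × 81.6 = 48.96, so the away team offers 48.96, keeping 101.04.

48.96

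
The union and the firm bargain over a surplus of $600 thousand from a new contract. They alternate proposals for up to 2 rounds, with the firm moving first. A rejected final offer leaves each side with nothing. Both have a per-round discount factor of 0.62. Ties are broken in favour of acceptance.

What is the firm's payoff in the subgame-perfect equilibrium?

Round 2 (the union proposes): the firm will accept anything ≥ 0, so the union offers 0 and keeps 600.
Round 1 (the firm proposes): the union can get 600 next round, worth 0.62 × 600 = 372 now. The firm offers 372 and keeps 600 − 372 = 228.

228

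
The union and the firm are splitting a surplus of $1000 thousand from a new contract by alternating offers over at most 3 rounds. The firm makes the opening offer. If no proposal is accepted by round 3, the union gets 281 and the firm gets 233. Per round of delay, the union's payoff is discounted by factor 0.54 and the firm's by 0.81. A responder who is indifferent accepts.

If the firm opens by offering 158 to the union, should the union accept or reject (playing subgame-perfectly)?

Round 3 (the firm proposes): the union gets 281 if talks fail, so the firm offers 281 and keeps 719.
Round 2 (the union proposes): the firm can get 719 next round, worth 0.81 × 719 = 582.39 now, so the union offers 582.39, keeping 417.61.
So by rejecting in round 1, the union gets 417.61 next round, worth 0.54 × 417.61 = 225.5094 now.
Offer 158 < 225.5094, so the union rejects.

Reject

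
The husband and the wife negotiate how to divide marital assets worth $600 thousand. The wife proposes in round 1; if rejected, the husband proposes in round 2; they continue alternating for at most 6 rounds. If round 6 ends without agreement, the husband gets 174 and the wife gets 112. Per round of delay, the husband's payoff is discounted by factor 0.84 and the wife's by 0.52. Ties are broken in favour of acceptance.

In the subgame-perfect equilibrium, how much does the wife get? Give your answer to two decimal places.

Round 6 (the husband proposes): the wife gets 112 if talks fail, so the husband offers 112 and keeps 488.
Round 5 (the wife proposes): the husband can get 488 next round, worth 0.84 × 488 = 409.92 now, so the wife offers 409.92, keeping 190.08.
Round 4 (the husband proposes): the wife can get 190.08 next round, worth 0.52 × 190.08 = 98.8416 now. The husband offers 98.8416 and keeps 600 − 98.8416 = 501.1584.
Round 3 (the wife proposes): the husband can get 501.1584 next round, worth 0.84 × 501.1584 = 420.973056 now; the wife offers that and keeps 179.026944.
Round 2 (the husband proposes): the wife can get 179.026944 next round, worth 0.52 × 179.026944 = 93.09401088 now. The husband offers 93.09401088 and keeps 600 − 93.09401088 = 506.90598912.
Round 1 (the wife proposes): the husband can get 506.90598912 next round, worth 0.84 × 506.90598912 = 425.8010308608 now, so the wife offers 425.8010308608, keeping 174.1989691392.

174.20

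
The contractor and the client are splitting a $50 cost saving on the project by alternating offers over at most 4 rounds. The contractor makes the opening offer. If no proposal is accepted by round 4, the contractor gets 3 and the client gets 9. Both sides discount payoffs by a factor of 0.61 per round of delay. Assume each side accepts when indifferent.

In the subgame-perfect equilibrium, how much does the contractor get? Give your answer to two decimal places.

Solve by backward induction from round 4.
Round 4 (the client proposes): the contractor gets 3 if talks fail, so the client offers 3 and keeps 47.
Round 3 (the contractor proposes): the client can get 47 next round, worth 0.61 × 47 = 28.67 now, so the contractor offers 28.67, keeping 21.33.
Round 2 (the client proposes): the contractor can get 21.33 next round, worth 0.61 × 21.33 = 13.0113 now, so the client offers 13.0113, keeping 36.9887.
Round 1 (the contractor proposes): the client can get 36.9887 next round, worth 0.61 × 36.9887 = 22.563107 now, so the contractor offers 22.563107, keeping 27.436893.

27.44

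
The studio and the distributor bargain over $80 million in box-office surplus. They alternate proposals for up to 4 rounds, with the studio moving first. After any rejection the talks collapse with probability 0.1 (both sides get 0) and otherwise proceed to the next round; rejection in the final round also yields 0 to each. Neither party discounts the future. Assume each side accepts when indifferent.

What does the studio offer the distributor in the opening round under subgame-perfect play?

By backward induction:
Round 4 (the distributor proposes): rejection yields 0 for the studio; the distributor offers 0 and keeps 80.
Round 3 (the studio proposes): rejecting gives the distributor an expected 0.9 × 80 = 72, so the studio offers 72, keeping 8.
Round 2 (the distributor proposes): rejecting gives the studio an expected 0.9 × 8 = 7.2, so the distributor offers 7.2, keeping 72.8.
Round 1 (the studio proposes): rejecting gives the distributor an expected 0.9 × 72.8 = 65.52. The studio offers 65.52 and keeps 80 − 65.52 = 14.48.

65.52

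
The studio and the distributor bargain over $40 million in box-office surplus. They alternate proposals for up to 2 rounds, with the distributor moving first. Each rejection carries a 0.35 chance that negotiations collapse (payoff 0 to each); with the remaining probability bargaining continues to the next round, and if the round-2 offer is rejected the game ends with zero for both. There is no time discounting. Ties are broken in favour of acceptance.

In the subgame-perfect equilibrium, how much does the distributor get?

14

Round 2 (the studio proposes): rejection yields 0 for the distributor; the studio offers 0 and keeps 40.
Round 1 (the distributor proposes): rejecting gives the studio an expected 0.65 × 40 = 26; the distributor offers that and keeps 14.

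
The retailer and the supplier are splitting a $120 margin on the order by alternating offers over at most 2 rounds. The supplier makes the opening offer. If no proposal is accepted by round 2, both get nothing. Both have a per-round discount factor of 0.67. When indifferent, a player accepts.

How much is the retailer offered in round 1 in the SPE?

80.4

Round 2 (the retailer proposes): the supplier will accept anything ≥ 0, so the retailer offers 0 and keeps 120.
Round 1 (the supplier proposes): the retailer can get 120 next round, worth 0.67 × 120 = 80.4 now. The supplier offers 80.4 and keeps 120 − 80.4 = 39.6.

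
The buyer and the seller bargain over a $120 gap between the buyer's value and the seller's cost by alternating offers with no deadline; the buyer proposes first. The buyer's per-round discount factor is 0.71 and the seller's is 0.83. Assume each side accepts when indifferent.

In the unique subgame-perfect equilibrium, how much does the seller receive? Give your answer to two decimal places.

70.33

When the buyer proposes, the seller accepts any offer worth at least 0.83 times what the seller would get by proposing next round; and vice versa.
This gives x = 120 − 0.83y and y = 120 − 0.71x, where x and y are each side's share when it proposes.
Hence (1 − 0.83·0.71)x = 120(1 − 0.83), i.e. 0.4107·x = 20.4.
x ≈ 49.6713; the seller's share is 120 − x ≈ 70.3287.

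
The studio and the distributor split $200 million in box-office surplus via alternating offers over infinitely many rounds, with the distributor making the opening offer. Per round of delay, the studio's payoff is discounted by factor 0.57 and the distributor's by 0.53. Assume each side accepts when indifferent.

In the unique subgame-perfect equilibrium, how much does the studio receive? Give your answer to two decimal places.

76.77

Let x be the distributor's share when the distributor proposes and y be the studio's share when the studio proposes.
The studio accepts iff offered ≥ 0.57·y, so x = 200 − 0.57y. Symmetrically y = 200 − 0.53x.
Substituting: x = 200 − 0.57(200 − 0.53x), giving x(1 − 0.53·0.57) = 200(1 − 0.57).
So x = 200 × 0.43 / 0.6979 ≈ 123.2268, and the studio receives 200 − x ≈ 76.7732.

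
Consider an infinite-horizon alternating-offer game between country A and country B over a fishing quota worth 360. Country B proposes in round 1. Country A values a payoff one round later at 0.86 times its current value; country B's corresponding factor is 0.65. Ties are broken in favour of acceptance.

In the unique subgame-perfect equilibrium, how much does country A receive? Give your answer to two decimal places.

When country B proposes, country A accepts any offer worth at least 0.86 times what country A would get by proposing next round; and vice versa.
This gives x = 360 − 0.86y and y = 360 − 0.65x, where x and y are each side's share when it proposes.
Hence (1 − 0.86·0.65)x = 360(1 − 0.86), i.e. 0.441·x = 50.4.
x ≈ 114.2857; country A's share is 360 − x ≈ 245.7143.

245.71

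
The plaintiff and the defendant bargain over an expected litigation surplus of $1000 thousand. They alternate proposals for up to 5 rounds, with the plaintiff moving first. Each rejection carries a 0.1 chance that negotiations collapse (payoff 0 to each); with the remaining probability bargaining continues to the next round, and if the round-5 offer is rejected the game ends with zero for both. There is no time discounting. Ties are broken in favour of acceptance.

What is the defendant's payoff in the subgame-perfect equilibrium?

162.9

Round 5 (the plaintiff proposes): the defendant will accept anything ≥ 0, so the plaintiff offers 0 and keeps 1000.
Round 4 (the defendant proposes): rejecting gives the plaintiff an expected 0.9 × 1000 = 900, so the defendant offers 900, keeping 100.
Round 3 (the plaintiff proposes): rejecting gives the defendant an expected 0.9 × 100 = 90. The plaintiff offers 90 and keeps 1000 − 90 = 910.
Round 2 (the defendant proposes): rejecting gives the plaintiff an expected 0.9 × 910 = 819. The defendant offers 819 and keeps 1000 − 819 = 181.
Round 1 (the plaintiff proposes): rejecting gives the defendant an expected 0.9 × 181 = 162.9; the plaintiff offers that and keeps 837.1.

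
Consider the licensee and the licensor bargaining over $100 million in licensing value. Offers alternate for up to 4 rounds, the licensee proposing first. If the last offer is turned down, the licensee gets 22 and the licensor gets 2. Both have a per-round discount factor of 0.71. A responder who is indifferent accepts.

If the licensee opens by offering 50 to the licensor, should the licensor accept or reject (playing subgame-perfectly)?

Round 4 (the licensor proposes): the licensee gets 22 if talks fail, so the licensor offers 22 and keeps 78.
Round 3 (the licensee proposes): the licensor can get 78 next round, worth 0.71 × 78 = 55.38 now, so the licensee offers 55.38, keeping 44.62.
Round 2 (the licensor proposes): the licensee can get 44.62 next round, worth 0.71 × 44.62 = 31.6802 now. The licensor offers 31.6802 and keeps 100 − 31.6802 = 68.3198.
So by rejecting in round 1, the licensor gets 68.3198 next round, worth 0.71 × 68.3198 = 48.507058 now.
Offer 50 ≥ 48.507058, so the licensor accepts.

Accept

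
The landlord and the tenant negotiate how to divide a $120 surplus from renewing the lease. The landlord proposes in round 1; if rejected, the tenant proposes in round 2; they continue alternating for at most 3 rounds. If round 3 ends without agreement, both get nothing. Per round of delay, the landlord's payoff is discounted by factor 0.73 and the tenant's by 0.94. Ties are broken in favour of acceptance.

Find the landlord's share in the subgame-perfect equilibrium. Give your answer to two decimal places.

89.54

Round 3 (the landlord proposes): rejection yields 0 for the tenant; the landlord offers 0 and keeps 120.
Round 2 (the tenant proposes): the landlord can get 120 next round, worth 0.73 × 120 = 87.6 now, so the tenant offers 87.6, keeping 32.4.
Round 1 (the landlord proposes): the tenant can get 32.4 next round, worth 0.94 × 32.4 = 30.456 now, so the landlord offers 30.456, keeping 89.544.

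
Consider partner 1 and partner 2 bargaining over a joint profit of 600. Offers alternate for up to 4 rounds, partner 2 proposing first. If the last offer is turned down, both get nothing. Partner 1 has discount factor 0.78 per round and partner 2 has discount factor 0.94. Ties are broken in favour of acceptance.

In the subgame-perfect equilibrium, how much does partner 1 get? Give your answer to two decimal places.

371.22

Solve by backward induction from round 4.
Round 4 (partner 1 proposes): partner 2 will accept anything ≥ 0, so partner 1 offers 0 and keeps 600.
Round 3 (partner 2 proposes): partner 1 can get 600 next round, worth 0.78 × 600 = 468 now, so partner 2 offers 468, keeping 132.
Round 2 (partner 1 proposes): partner 2 can get 132 next round, worth 0.94 × 132 = 124.08 now; partner 1 offers that and keeps 475.92.
Round 1 (partner 2 proposes): partner 1 can get 475.92 next round, worth 0.78 × 475.92 = 371.2176 now; partner 2 offers that and keeps 228.7824.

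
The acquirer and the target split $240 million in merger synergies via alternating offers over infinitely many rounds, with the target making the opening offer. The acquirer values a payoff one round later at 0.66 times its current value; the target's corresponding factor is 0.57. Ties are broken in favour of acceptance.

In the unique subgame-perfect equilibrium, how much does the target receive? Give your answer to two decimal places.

130.81

In a stationary SPE each proposer offers the other exactly their discounted continuation value.
If the target keeps x when proposing and the acquirer keeps y when proposing, then x = 240 − 0.66y and y = 240 − 0.57x.
Solving: x = 240(1 − 0.66) / (1 − 0.57·0.66) = 81.6 / 0.6238 ≈ 130.8112.
The acquirer gets 240 − 130.8112 ≈ 109.1888.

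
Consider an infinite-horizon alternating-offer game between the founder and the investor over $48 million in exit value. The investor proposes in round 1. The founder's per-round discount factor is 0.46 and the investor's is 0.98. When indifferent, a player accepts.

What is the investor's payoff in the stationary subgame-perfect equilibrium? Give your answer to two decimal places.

When the investor proposes, the founder accepts any offer worth at least 0.46 times what the founder would get by proposing next round; and vice versa.
This gives x = 48 − 0.46y and y = 48 − 0.98x, where x and y are each side's share when it proposes.
Hence (1 − 0.46·0.98)x = 48(1 − 0.46), i.e. 0.5492·x = 25.92.
x ≈ 47.1959; the founder's share is 48 − x ≈ 0.8041.

47.20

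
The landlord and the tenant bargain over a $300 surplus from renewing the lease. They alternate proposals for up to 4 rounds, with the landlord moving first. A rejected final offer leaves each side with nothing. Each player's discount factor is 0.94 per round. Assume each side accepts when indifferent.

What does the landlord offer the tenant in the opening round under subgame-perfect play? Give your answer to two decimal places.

266.10

Round 4 (the tenant proposes): the landlord will accept anything ≥ 0, so the tenant offers 0 and keeps 300.
Round 3 (the landlord proposes): the tenant can get 300 next round, worth 0.94 × 300 = 282 now, so the landlord offers 282, keeping 18.
Round 2 (the tenant proposes): the landlord can get 18 next round, worth 0.94 × 18 = 16.92 now. The tenant offers 16.92 and keeps 300 − 16.92 = 283.08.
Round 1 (the landlord proposes): the tenant can get 283.08 next round, worth 0.94 × 283.08 = 266.0952 now, so the landlord offers 266.0952, keeping 33.9048.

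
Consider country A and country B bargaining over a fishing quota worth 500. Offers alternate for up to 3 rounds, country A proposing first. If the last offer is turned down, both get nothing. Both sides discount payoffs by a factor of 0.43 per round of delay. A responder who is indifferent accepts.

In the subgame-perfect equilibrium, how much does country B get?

Solve by backward induction from round 3.
Round 3 (country A proposes): rejection yields 0 for country B; country A offers 0 and keeps 500.
Round 2 (country B proposes): country A can get 500 next round, worth 0.43 × 500 = 215 now. Country B offers 215 and keeps 500 − 215 = 285.
Round 1 (country A proposes): country B can get 285 next round, worth 0.43 × 285 = 122.55 now, so country A offers 122.55, keeping 377.45.

122.55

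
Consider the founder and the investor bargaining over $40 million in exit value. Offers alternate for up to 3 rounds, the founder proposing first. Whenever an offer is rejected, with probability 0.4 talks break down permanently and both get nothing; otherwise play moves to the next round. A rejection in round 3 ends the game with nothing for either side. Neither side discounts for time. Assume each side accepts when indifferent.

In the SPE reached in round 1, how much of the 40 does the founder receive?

30.4

Round 3 (the founder proposes): the investor will accept anything ≥ 0, so the founder offers 0 and keeps 40.
Round 2 (the investor proposes): rejecting gives the founder an expected 0.6 × 40 = 24, so the investor offers 24, keeping 16.
Round 1 (the founder proposes): rejecting gives the investor an expected 0.6 × 16 = 9.6, so the founder offers 9.6, keeping 30.4.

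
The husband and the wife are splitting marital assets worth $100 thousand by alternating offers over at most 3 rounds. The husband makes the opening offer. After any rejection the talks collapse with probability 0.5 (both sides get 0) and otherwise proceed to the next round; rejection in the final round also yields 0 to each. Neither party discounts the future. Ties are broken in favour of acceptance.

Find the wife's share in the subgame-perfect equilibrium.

By backward induction:
Round 3 (the husband proposes): the wife will accept anything ≥ 0, so the husband offers 0 and keeps 100.
Round 2 (the wife proposes): rejecting gives the husband an expected 0.5 × 100 = 50. The wife offers 50 and keeps 100 − 50 = 50.
Round 1 (the husband proposes): rejecting gives the wife an expected 0.5 × 50 = 25, so the husband offers 25, keeping 75.

25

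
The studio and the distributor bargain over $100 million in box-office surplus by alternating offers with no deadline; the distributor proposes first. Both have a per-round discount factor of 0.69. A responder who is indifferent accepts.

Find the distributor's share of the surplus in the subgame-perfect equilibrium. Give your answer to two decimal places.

When the distributor proposes, the studio accepts any offer worth at least 0.69 times what the studio would get by proposing next round; and vice versa.
This gives x = 100 − 0.69y and y = 100 − 0.69x, where x and y are each side's share when it proposes.
Hence (1 − 0.69·0.69)x = 100(1 − 0.69), i.e. 0.5239·x = 31.
x ≈ 59.1716; the studio's share is 100 − x ≈ 40.8284.

59.17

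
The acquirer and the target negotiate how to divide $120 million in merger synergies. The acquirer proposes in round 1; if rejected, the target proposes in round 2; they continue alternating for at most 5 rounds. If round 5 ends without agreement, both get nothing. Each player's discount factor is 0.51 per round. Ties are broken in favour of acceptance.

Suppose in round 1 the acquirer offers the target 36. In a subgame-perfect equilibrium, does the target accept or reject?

Reject

Work out the target's continuation value if the offer is rejected.
Round 5 (the acquirer proposes): the target will accept anything ≥ 0, so the acquirer offers 0 and keeps 120.
Round 4 (the target proposes): the acquirer can get 120 next round, worth 0.51 × 120 = 61.2 now. The target offers 61.2 and keeps 120 − 61.2 = 58.8.
Round 3 (the acquirer proposes): the target can get 58.8 next round, worth 0.51 × 58.8 = 29.988 now; the acquirer offers that and keeps 90.012.
Round 2 (the target proposes): the acquirer can get 90.012 next round, worth 0.51 × 90.012 = 45.90612 now, so the target offers 45.90612, keeping 74.09388.
So by rejecting in round 1, the target gets 74.09388 next round, worth 0.51 × 74.09388 = 37.7878788 now.
Offer 36 < 37.7878788, so the target rejects.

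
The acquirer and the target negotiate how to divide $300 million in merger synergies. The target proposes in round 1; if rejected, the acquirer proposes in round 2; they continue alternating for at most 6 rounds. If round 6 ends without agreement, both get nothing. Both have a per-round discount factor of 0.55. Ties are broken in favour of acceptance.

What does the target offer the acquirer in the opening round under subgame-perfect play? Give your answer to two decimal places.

Round 6 (the acquirer proposes): the target will accept anything ≥ 0, so the acquirer offers 0 and keeps 300.
Round 5 (the target proposes): the acquirer can get 300 next round, worth 0.55 × 300 = 165 now, so the target offers 165, keeping 135.
Round 4 (the acquirer proposes): the target can get 135 next round, worth 0.55 × 135 = 74.25 now, so the acquirer offers 74.25, keeping 225.75.
Round 3 (the target proposes): the acquirer can get 225.75 next round, worth 0.55 × 225.75 = 124.1625 now. The target offers 124.1625 and keeps 300 − 124.1625 = 175.8375.
Round 2 (the acquirer proposes): the target can get 175.8375 next round, worth 0.55 × 175.8375 = 96.710625 now, so the acquirer offers 96.710625, keeping 203.289375.
Round 1 (the target proposes): the acquirer can get 203.289375 next round, worth 0.55 × 203.289375 = 111.80915625 now. The target offers 111.80915625 and keeps 300 − 111.80915625 = 188.19084375.

111.81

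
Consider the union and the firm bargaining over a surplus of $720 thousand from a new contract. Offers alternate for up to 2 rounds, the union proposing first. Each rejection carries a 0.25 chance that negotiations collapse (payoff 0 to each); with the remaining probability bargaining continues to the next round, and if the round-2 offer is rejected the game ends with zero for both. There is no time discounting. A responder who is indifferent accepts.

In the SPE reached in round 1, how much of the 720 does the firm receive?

540

By backward induction:
Round 2 (the firm proposes): the union will accept anything ≥ 0, so the firm offers 0 and keeps 720.
Round 1 (the union proposes): rejecting gives the firm an expected 0.75 × 720 = 540. The union offers 540 and keeps 720 − 540 = 180.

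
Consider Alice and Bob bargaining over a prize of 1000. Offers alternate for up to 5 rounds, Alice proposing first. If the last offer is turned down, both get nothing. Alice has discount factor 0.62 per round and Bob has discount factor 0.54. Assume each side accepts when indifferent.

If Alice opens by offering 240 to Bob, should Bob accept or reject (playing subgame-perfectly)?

Work out Bob's continuation value if the offer is rejected.
Round 5 (Alice proposes): Bob will accept anything ≥ 0, so Alice offers 0 and keeps 1000.
Round 4 (Bob proposes): Alice can get 1000 next round, worth 0.62 × 1000 = 620 now, so Bob offers 620, keeping 380.
Round 3 (Alice proposes): Bob can get 380 next round, worth 0.54 × 380 = 205.2 now, so Alice offers 205.2, keeping 794.8.
Round 2 (Bob proposes): Alice can get 794.8 next round, worth 0.62 × 794.8 = 492.776 now, so Bob offers 492.776, keeping 507.224.
So by rejecting in round 1, Bob gets 507.224 next round, worth 0.54 × 507.224 = 273.90096 now.
Offer 240 < 273.90096, so Bob rejects.

Reject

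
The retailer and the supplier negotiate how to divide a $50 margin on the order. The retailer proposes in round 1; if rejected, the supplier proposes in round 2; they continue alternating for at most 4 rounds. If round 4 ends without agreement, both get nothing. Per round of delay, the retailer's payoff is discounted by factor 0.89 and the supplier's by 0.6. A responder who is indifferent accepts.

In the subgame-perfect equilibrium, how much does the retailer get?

Work backward from the last round.
Round 4 (the supplier proposes): the retailer will accept anything ≥ 0, so the supplier offers 0 and keeps 50.
Round 3 (the retailer proposes): the supplier can get 50 next round, worth 0.6 × 50 = 30 now, so the retailer offers 30, keeping 20.
Round 2 (the supplier proposes): the retailer can get 20 next round, worth 0.89 × 20 = 17.8 now. The supplier offers 17.8 and keeps 50 − 17.8 = 32.2.
Round 1 (the retailer proposes): the supplier can get 32.2 next round, worth 0.6 × 32.2 = 19.32 now; the retailer offers that and keeps 30.68.

30.68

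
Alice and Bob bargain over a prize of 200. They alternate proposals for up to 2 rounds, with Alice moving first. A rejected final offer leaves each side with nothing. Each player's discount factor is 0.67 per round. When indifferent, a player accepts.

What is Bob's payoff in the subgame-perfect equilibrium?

Round 2 (Bob proposes): Alice will accept anything ≥ 0, so Bob offers 0 and keeps 200.
Round 1 (Alice proposes): Bob can get 200 next round, worth 0.67 × 200 = 134 now. Alice offers 134 and keeps 200 − 134 = 66.

134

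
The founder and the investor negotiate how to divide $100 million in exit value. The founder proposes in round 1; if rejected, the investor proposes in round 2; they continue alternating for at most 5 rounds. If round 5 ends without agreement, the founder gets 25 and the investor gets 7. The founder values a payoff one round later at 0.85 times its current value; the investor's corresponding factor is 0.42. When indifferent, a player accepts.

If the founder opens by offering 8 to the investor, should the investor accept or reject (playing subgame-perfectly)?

Work out the investor's continuation value if the offer is rejected.
Round 5 (the founder proposes): the investor gets 7 if talks fail, so the founder offers 7 and keeps 93.
Round 4 (the investor proposes): the founder can get 93 next round, worth 0.85 × 93 = 79.05 now; the investor offers that and keeps 20.95.
Round 3 (the founder proposes): the investor can get 20.95 next round, worth 0.42 × 20.95 = 8.799 now; the founder offers that and keeps 91.201.
Round 2 (the investor proposes): the founder can get 91.201 next round, worth 0.85 × 91.201 = 77.52085 now; the investor offers that and keeps 22.47915.
So by rejecting in round 1, the investor gets 22.47915 next round, worth 0.42 × 22.47915 = 9.441243 now.
Offer 8 < 9.441243, so the investor rejects.

Reject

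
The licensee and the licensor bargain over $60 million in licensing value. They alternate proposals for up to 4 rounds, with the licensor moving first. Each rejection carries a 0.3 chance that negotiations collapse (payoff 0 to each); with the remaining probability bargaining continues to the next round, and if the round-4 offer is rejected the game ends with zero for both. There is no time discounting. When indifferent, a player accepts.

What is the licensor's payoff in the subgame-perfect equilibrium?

26.82

Round 4 (the licensee proposes): rejection yields 0 for the licensor; the licensee offers 0 and keeps 60.
Round 3 (the licensor proposes): rejecting gives the licensee an expected 0.7 × 60 = 42; the licensor offers that and keeps 18.
Round 2 (the licensee proposes): rejecting gives the licensor an expected 0.7 × 18 = 12.6; the licensee offers that and keeps 47.4.
Round 1 (the licensor proposes): rejecting gives the licensee an expected 0.7 × 47.4 = 33.18, so the licensor offers 33.18, keeping 26.82.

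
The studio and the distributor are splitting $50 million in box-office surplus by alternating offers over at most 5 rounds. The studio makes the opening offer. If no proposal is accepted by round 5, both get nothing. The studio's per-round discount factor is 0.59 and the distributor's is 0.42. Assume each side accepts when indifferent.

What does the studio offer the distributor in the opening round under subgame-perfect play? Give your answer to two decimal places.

10.74

Work backward from the last round.
Round 5 (the studio proposes): the distributor will accept anything ≥ 0, so the studio offers 0 and keeps 50.
Round 4 (the distributor proposes): the studio can get 50 next round, worth 0.59 × 50 = 29.5 now, so the distributor offers 29.5, keeping 20.5.
Round 3 (the studio proposes): the distributor can get 20.5 next round, worth 0.42 × 20.5 = 8.61 now, so the studio offers 8.61, keeping 41.39.
Round 2 (the distributor proposes): the studio can get 41.39 next round, worth 0.59 × 41.39 = 24.4201 now. The distributor offers 24.4201 and keeps 50 − 24.4201 = 25.5799.
Round 1 (the studio proposes): the distributor can get 25.5799 next round, worth 0.42 × 25.5799 = 10.743558 now, so the studio offers 10.743558, keeping 39.256442.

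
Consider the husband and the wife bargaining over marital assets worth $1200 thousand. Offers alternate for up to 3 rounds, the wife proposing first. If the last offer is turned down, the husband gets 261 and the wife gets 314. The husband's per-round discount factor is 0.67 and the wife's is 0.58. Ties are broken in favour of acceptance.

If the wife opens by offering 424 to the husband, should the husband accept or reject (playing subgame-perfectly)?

Work out the husband's continuation value if the offer is rejected.
Round 3 (the wife proposes): the husband gets 261 if talks fail, so the wife offers 261 and keeps 939.
Round 2 (the husband proposes): the wife can get 939 next round, worth 0.58 × 939 = 544.62 now; the husband offers that and keeps 655.38.
So by rejecting in round 1, the husband gets 655.38 next round, worth 0.67 × 655.38 = 439.1046 now.
Offer 424 < 439.1046, so the husband rejects.

Reject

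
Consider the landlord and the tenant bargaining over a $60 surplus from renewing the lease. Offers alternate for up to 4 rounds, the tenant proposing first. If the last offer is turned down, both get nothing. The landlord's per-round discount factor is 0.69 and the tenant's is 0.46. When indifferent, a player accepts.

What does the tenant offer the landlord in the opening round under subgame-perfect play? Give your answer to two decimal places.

35.50

Solve by backward induction from round 4.
Round 4 (the landlord proposes): rejection yields 0 for the tenant; the landlord offers 0 and keeps 60.
Round 3 (the tenant proposes): the landlord can get 60 next round, worth 0.69 × 60 = 41.4 now; the tenant offers that and keeps 18.6.
Round 2 (the landlord proposes): the tenant can get 18.6 next round, worth 0.46 × 18.6 = 8.556 now. The landlord offers 8.556 and keeps 60 − 8.556 = 51.444.
Round 1 (the tenant proposes): the landlord can get 51.444 next round, worth 0.69 × 51.444 = 35.49636 now. The tenant offers 35.49636 and keeps 60 − 35.49636 = 24.50364.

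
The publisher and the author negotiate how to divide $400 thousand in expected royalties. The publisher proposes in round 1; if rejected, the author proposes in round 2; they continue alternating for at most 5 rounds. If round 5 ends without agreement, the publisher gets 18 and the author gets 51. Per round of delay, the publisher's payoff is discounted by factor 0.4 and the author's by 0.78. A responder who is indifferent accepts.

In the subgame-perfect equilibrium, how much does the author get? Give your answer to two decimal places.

250.57

By backward induction:
Round 5 (the publisher proposes): the author gets 51 if talks fail, so the publisher offers 51 and keeps 349.
Round 4 (the author proposes): the publisher can get 349 next round, worth 0.4 × 349 = 139.6 now. The author offers 139.6 and keeps 400 − 139.6 = 260.4.
Round 3 (the publisher proposes): the author can get 260.4 next round, worth 0.78 × 260.4 = 203.112 now; the publisher offers that and keeps 196.888.
Round 2 (the author proposes): the publisher can get 196.888 next round, worth 0.4 × 196.888 = 78.7552 now. The author offers 78.7552 and keeps 400 − 78.7552 = 321.2448.
Round 1 (the publisher proposes): the author can get 321.2448 next round, worth 0.78 × 321.2448 = 250.570944 now. The publisher offers 250.570944 and keeps 400 − 250.570944 = 149.429056.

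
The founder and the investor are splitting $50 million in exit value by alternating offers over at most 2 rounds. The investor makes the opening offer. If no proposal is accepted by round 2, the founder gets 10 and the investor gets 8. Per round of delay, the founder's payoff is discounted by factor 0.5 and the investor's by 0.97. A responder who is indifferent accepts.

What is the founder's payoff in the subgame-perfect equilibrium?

21

Round 2 (the founder proposes): the investor gets 8 if talks fail, so the founder offers 8 and keeps 42.
Round 1 (the investor proposes): the founder can get 42 next round, worth 0.5 × 42 = 21 now; the investor offers that and keeps 29.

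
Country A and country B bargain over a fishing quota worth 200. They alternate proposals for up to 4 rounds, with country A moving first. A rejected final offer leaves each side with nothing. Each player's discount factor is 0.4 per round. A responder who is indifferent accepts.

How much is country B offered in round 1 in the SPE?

60.8

Round 4 (country B proposes): rejection yields 0 for country A; country B offers 0 and keeps 200.
Round 3 (country A proposes): country B can get 200 next round, worth 0.4 × 200 = 80 now; country A offers that and keeps 120.
Round 2 (country B proposes): country A can get 120 next round, worth 0.4 × 120 = 48 now; country B offers that and keeps 152.
Round 1 (country A proposes): country B can get 152 next round, worth 0.4 × 152 = 60.8 now. Country A offers 60.8 and keeps 200 − 60.8 = 139.2.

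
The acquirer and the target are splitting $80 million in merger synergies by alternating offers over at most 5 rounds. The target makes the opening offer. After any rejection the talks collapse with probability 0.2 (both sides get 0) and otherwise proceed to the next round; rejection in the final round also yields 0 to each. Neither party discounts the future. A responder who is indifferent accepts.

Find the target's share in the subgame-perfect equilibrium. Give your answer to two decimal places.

Round 5 (the target proposes): the acquirer will accept anything ≥ 0, so the target offers 0 and keeps 80.
Round 4 (the acquirer proposes): rejecting gives the target an expected 0.8 × 80 = 64; the acquirer offers that and keeps 16.
Round 3 (the target proposes): rejecting gives the acquirer an expected 0.8 × 16 = 12.8. The target offers 12.8 and keeps 80 − 12.8 = 67.2.
Round 2 (the acquirer proposes): rejecting gives the target an expected 0.8 × 67.2 = 53.76, so the acquirer offers 53.76, keeping 26.24.
Round 1 (the target proposes): rejecting gives the acquirer an expected 0.8 × 26.24 = 20.992; the target offers that and keeps 59.008.

59.01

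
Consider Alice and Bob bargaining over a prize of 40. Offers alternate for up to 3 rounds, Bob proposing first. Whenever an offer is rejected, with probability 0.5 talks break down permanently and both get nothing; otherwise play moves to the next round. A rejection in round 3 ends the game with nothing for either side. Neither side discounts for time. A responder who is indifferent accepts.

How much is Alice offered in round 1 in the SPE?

Round 3 (Bob proposes): Alice will accept anything ≥ 0, so Bob offers 0 and keeps 40.
Round 2 (Alice proposes): rejecting gives Bob an expected 0.5 × 40 = 20, so Alice offers 20, keeping 20.
Round 1 (Bob proposes): rejecting gives Alice an expected 0.5 × 20 = 10. Bob offers 10 and keeps 40 − 10 = 30.

10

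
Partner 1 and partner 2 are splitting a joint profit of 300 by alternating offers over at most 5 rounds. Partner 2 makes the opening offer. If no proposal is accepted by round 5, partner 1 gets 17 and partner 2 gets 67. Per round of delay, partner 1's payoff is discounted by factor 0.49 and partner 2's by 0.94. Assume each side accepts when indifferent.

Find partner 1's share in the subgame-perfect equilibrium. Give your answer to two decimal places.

Round 5 (partner 2 proposes): partner 1 gets 17 if talks fail, so partner 2 offers 17 and keeps 283.
Round 4 (partner 1 proposes): partner 2 can get 283 next round, worth 0.94 × 283 = 266.02 now, so partner 1 offers 266.02, keeping 33.98.
Round 3 (partner 2 proposes): partner 1 can get 33.98 next round, worth 0.49 × 33.98 = 16.6502 now, so partner 2 offers 16.6502, keeping 283.3498.
Round 2 (partner 1 proposes): partner 2 can get 283.3498 next round, worth 0.94 × 283.3498 = 266.348812 now; partner 1 offers that and keeps 33.651188.
Round 1 (partner 2 proposes): partner 1 can get 33.651188 next round, worth 0.49 × 33.651188 = 16.48908212 now; partner 2 offers that and keeps 283.51091788.

16.49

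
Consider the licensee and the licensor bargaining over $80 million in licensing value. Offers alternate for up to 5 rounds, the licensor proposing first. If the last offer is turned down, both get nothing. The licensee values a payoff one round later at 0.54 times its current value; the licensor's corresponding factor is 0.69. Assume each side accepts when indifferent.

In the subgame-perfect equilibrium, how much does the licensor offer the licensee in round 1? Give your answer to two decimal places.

18.38

Solve by backward induction from round 5.
Round 5 (the licensor proposes): the licensee will accept anything ≥ 0, so the licensor offers 0 and keeps 80.
Round 4 (the licensee proposes): the licensor can get 80 next round, worth 0.69 × 80 = 55.2 now, so the licensee offers 55.2, keeping 24.8.
Round 3 (the licensor proposes): the licensee can get 24.8 next round, worth 0.54 × 24.8 = 13.392 now; the licensor offers that and keeps 66.608.
Round 2 (the licensee proposes): the licensor can get 66.608 next round, worth 0.69 × 66.608 = 45.95952 now, so the licensee offers 45.95952, keeping 34.04048.
Round 1 (the licensor proposes): the licensee can get 34.04048 next round, worth 0.54 × 34.04048 = 18.3818592 now, so the licensor offers 18.3818592, keeping 61.6181408.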